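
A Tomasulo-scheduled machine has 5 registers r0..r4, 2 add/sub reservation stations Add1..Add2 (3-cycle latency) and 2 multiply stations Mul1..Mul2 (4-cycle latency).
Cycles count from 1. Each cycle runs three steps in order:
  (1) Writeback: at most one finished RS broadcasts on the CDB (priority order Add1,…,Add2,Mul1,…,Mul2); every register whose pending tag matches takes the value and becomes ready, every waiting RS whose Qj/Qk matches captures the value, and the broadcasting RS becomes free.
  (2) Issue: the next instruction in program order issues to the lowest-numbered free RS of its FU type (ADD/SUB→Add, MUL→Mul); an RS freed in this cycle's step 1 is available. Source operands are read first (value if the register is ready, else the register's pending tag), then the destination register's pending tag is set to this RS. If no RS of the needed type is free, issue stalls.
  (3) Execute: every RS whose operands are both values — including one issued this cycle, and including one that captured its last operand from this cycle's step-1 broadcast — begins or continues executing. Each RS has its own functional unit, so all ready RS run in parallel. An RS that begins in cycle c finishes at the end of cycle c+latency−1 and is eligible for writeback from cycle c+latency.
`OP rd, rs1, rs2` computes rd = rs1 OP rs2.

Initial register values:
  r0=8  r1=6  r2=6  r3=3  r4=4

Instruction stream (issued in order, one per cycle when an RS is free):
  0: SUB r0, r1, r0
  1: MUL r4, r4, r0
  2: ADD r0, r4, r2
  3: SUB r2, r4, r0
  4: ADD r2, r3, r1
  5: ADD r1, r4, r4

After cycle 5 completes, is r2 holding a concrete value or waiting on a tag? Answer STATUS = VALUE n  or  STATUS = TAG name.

cycle 1: issue SUB r0<-Add1 // r0:Add1,r1:6,r2:6,r3:3,r4:4
cycle 2: issue MUL r4<-Mul1 // r0:Add1,r1:6,r2:6,r3:3,r4:Mul1
cycle 3: issue ADD r0<-Add2 // r0:Add2,r1:6,r2:6,r3:3,r4:Mul1
cycle 4: CDB Add1=-2; issue SUB r2<-Add1 // r0:Add2,r1:6,r2:Add1,r3:3,r4:Mul1
cycle 5: stall // r0:Add2,r1:6,r2:Add1,r3:3,r4:Mul1

STATUS = TAG Add1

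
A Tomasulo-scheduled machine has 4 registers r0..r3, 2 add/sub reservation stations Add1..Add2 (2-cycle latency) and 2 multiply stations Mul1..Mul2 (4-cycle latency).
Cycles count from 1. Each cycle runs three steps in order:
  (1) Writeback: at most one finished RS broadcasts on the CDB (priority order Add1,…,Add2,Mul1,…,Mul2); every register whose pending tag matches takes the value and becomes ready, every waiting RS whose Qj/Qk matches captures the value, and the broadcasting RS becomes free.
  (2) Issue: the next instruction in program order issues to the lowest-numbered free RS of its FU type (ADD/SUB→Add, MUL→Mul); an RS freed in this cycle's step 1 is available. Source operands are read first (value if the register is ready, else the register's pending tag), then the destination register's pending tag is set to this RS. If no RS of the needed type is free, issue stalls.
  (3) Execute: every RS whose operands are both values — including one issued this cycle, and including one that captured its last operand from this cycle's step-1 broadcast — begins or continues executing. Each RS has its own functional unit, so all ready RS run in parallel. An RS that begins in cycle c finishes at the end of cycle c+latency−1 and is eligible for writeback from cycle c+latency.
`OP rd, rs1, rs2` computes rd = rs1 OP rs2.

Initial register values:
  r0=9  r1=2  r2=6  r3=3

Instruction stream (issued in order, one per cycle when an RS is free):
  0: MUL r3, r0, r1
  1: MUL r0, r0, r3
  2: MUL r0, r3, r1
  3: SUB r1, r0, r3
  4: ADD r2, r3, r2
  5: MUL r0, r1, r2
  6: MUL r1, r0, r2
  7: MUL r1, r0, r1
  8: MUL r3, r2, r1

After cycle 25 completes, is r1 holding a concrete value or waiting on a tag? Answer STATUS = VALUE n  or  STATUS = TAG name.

cycle 1: issue MUL r3<-Mul1 // r0:9,r1:2,r2:6,r3:Mul1
cycle 2: issue MUL r0<-Mul2 // r0:Mul2,r1:2,r2:6,r3:Mul1
cycle 3: stall // r0:Mul2,r1:2,r2:6,r3:Mul1
cycle 4: stall // r0:Mul2,r1:2,r2:6,r3:Mul1
cycle 5: CDB Mul1=18; issue MUL r0<-Mul1 // r0:Mul1,r1:2,r2:6,r3:18
cycle 6: issue SUB r1<-Add1 // r0:Mul1,r1:Add1,r2:6,r3:18
cycle 7: issue ADD r2<-Add2 // r0:Mul1,r1:Add1,r2:Add2,r3:18
cycle 8: stall // r0:Mul1,r1:Add1,r2:Add2,r3:18
cycle 9: CDB Add2=24; stall // r0:Mul1,r1:Add1,r2:24,r3:18
cycle 10: CDB Mul1=36; issue MUL r0<-Mul1 // r0:Mul1,r1:Add1,r2:24,r3:18
cycle 11: CDB Mul2=162; issue MUL r1<-Mul2 // r0:Mul1,r1:Mul2,r2:24,r3:18
cycle 12: CDB Add1=18; stall // r0:Mul1,r1:Mul2,r2:24,r3:18
cycle 13: stall // r0:Mul1,r1:Mul2,r2:24,r3:18
cycle 14: stall // r0:Mul1,r1:Mul2,r2:24,r3:18
cycle 15: stall // r0:Mul1,r1:Mul2,r2:24,r3:18
cycle 16: CDB Mul1=432; issue MUL r1<-Mul1 // r0:432,r1:Mul1,r2:24,r3:18
cycle 17: stall // r0:432,r1:Mul1,r2:24,r3:18
cycle 18: stall // r0:432,r1:Mul1,r2:24,r3:18
cycle 19: stall // r0:432,r1:Mul1,r2:24,r3:18
cycle 20: CDB Mul2=10368; issue MUL r3<-Mul2 // r0:432,r1:Mul1,r2:24,r3:Mul2
cycle 21: - // r0:432,r1:Mul1,r2:24,r3:Mul2
cycle 22: - // r0:432,r1:Mul1,r2:24,r3:Mul2
cycle 23: - // r0:432,r1:Mul1,r2:24,r3:Mul2
cycle 24: CDB Mul1=4478976 // r0:432,r1:4478976,r2:24,r3:Mul2
cycle 25: - // r0:432,r1:4478976,r2:24,r3:Mul2

STATUS = VALUE 4478976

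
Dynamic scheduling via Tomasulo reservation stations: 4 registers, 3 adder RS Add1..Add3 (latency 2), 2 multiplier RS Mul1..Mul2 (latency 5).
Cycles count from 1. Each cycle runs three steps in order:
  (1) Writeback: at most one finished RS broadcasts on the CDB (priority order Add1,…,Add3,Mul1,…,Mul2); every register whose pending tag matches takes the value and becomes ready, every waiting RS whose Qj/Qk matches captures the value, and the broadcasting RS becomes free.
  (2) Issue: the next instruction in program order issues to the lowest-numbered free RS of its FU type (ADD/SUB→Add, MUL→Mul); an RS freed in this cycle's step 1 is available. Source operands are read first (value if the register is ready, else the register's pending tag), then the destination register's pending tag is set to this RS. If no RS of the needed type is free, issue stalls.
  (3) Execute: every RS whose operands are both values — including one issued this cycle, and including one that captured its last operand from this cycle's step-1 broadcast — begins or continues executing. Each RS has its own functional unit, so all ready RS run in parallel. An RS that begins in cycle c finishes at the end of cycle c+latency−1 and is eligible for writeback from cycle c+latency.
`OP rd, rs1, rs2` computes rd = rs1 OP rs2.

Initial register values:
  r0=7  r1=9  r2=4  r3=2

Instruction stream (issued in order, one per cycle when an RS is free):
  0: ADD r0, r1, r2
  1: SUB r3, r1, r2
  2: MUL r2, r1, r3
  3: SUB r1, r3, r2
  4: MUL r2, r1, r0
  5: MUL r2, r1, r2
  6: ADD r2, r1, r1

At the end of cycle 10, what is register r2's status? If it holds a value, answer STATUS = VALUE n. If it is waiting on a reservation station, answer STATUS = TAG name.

STATUS = TAG Add2

cycle 1: issue ADD r0<-Add1 // r0:Add1,r1:9,r2:4,r3:2
cycle 2: issue SUB r3<-Add2 // r0:Add1,r1:9,r2:4,r3:Add2
cycle 3: CDB Add1=13; issue MUL r2<-Mul1 // r0:13,r1:9,r2:Mul1,r3:Add2
cycle 4: CDB Add2=5; issue SUB r1<-Add1 // r0:13,r1:Add1,r2:Mul1,r3:5
cycle 5: issue MUL r2<-Mul2 // r0:13,r1:Add1,r2:Mul2,r3:5
cycle 6: stall // r0:13,r1:Add1,r2:Mul2,r3:5
cycle 7: stall // r0:13,r1:Add1,r2:Mul2,r3:5
cycle 8: stall // r0:13,r1:Add1,r2:Mul2,r3:5
cycle 9: CDB Mul1=45; issue MUL r2<-Mul1 // r0:13,r1:Add1,r2:Mul1,r3:5
cycle 10: issue ADD r2<-Add2 // r0:13,r1:Add1,r2:Add2,r3:5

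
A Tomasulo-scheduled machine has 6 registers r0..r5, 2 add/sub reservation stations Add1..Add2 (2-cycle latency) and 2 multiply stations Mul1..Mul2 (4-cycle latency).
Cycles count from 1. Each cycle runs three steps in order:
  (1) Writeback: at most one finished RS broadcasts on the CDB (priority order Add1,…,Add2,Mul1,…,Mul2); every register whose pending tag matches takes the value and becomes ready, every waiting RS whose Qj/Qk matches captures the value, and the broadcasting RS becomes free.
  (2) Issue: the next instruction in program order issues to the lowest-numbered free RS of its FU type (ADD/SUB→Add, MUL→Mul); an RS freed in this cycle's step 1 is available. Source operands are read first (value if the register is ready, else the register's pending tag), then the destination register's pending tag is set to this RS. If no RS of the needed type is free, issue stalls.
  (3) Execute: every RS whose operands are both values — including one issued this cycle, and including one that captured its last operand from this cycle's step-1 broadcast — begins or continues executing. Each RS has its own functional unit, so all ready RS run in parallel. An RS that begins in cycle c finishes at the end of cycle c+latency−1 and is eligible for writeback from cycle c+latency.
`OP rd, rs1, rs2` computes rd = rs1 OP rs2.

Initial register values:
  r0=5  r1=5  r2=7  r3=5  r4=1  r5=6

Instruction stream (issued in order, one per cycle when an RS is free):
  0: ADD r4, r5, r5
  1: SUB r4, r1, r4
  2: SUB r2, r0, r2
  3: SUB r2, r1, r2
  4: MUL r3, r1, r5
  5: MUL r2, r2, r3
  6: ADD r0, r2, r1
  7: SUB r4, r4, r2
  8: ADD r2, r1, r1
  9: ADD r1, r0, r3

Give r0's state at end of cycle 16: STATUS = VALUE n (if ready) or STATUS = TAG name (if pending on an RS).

STATUS = VALUE 215

c1: issue ADD r4<-Add1 | r0:5,r1:5,r2:7,r3:5,r4:Add1,r5:6
c2: issue SUB r4<-Add2 | r0:5,r1:5,r2:7,r3:5,r4:Add2,r5:6
c3: CDB Add1=12; issue SUB r2<-Add1 | r0:5,r1:5,r2:Add1,r3:5,r4:Add2,r5:6
c4: stall | r0:5,r1:5,r2:Add1,r3:5,r4:Add2,r5:6
c5: CDB Add1=-2; issue SUB r2<-Add1 | r0:5,r1:5,r2:Add1,r3:5,r4:Add2,r5:6
c6: CDB Add2=-7; issue MUL r3<-Mul1 | r0:5,r1:5,r2:Add1,r3:Mul1,r4:-7,r5:6
c7: CDB Add1=7; issue MUL r2<-Mul2 | r0:5,r1:5,r2:Mul2,r3:Mul1,r4:-7,r5:6
c8: issue ADD r0<-Add1 | r0:Add1,r1:5,r2:Mul2,r3:Mul1,r4:-7,r5:6
c9: issue SUB r4<-Add2 | r0:Add1,r1:5,r2:Mul2,r3:Mul1,r4:Add2,r5:6
c10: CDB Mul1=30; stall | r0:Add1,r1:5,r2:Mul2,r3:30,r4:Add2,r5:6
c11: stall | r0:Add1,r1:5,r2:Mul2,r3:30,r4:Add2,r5:6
c12: stall | r0:Add1,r1:5,r2:Mul2,r3:30,r4:Add2,r5:6
c13: stall | r0:Add1,r1:5,r2:Mul2,r3:30,r4:Add2,r5:6
c14: CDB Mul2=210; stall | r0:Add1,r1:5,r2:210,r3:30,r4:Add2,r5:6
c15: stall | r0:Add1,r1:5,r2:210,r3:30,r4:Add2,r5:6
c16: CDB Add1=215; issue ADD r2<-Add1 | r0:215,r1:5,r2:Add1,r3:30,r4:Add2,r5:6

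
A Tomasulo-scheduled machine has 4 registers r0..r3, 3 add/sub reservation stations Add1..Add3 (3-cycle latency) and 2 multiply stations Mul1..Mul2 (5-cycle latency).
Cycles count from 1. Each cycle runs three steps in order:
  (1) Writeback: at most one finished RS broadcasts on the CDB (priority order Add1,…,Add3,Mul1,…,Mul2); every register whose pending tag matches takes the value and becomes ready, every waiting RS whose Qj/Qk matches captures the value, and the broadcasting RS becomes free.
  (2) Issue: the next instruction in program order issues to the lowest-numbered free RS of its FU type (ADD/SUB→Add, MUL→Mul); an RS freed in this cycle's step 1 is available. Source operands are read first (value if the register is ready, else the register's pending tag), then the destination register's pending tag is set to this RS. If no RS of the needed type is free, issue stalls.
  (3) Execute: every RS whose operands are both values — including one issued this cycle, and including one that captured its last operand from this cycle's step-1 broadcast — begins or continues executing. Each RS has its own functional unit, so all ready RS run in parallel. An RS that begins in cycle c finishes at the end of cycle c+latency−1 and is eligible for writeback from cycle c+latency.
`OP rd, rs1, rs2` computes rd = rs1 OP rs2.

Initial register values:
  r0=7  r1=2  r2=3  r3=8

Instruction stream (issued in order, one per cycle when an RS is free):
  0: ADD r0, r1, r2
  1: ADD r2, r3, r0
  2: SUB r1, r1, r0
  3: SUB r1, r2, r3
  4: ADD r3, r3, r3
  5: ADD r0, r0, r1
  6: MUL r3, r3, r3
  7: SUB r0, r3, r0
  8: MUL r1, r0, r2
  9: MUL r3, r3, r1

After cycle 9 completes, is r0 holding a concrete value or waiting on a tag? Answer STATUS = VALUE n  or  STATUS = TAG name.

STATUS = TAG Add3

c1: issue ADD r0<-Add1 | r0:Add1,r1:2,r2:3,r3:8
c2: issue ADD r2<-Add2 | r0:Add1,r1:2,r2:Add2,r3:8
c3: issue SUB r1<-Add3 | r0:Add1,r1:Add3,r2:Add2,r3:8
c4: CDB Add1=5; issue SUB r1<-Add1 | r0:5,r1:Add1,r2:Add2,r3:8
c5: stall | r0:5,r1:Add1,r2:Add2,r3:8
c6: stall | r0:5,r1:Add1,r2:Add2,r3:8
c7: CDB Add2=13; issue ADD r3<-Add2 | r0:5,r1:Add1,r2:13,r3:Add2
c8: CDB Add3=-3; issue ADD r0<-Add3 | r0:Add3,r1:Add1,r2:13,r3:Add2
c9: issue MUL r3<-Mul1 | r0:Add3,r1:Add1,r2:13,r3:Mul1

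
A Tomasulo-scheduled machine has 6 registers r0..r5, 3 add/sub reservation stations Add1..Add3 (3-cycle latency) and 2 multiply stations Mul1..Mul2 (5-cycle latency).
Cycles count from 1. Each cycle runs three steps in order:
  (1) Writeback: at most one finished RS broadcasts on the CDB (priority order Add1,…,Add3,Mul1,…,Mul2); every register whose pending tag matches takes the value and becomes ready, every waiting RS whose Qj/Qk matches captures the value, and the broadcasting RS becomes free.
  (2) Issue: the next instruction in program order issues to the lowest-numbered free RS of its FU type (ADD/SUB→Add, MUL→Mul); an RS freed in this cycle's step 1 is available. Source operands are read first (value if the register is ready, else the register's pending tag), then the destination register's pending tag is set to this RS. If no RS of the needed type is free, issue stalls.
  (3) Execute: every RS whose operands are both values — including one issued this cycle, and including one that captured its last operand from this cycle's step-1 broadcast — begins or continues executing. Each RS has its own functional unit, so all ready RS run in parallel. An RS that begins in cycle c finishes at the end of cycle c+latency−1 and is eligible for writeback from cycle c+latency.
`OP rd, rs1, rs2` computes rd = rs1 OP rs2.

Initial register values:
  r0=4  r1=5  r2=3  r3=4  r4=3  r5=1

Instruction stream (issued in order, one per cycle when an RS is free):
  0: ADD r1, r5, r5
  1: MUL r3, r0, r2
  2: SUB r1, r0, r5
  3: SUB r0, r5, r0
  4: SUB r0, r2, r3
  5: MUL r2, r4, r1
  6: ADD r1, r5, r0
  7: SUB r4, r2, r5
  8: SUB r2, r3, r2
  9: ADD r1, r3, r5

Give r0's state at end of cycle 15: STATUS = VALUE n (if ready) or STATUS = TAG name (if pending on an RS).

c1: issue ADD r1<-Add1 | r0:4,r1:Add1,r2:3,r3:4,r4:3,r5:1
c2: issue MUL r3<-Mul1 | r0:4,r1:Add1,r2:3,r3:Mul1,r4:3,r5:1
c3: issue SUB r1<-Add2 | r0:4,r1:Add2,r2:3,r3:Mul1,r4:3,r5:1
c4: CDB Add1=2; issue SUB r0<-Add1 | r0:Add1,r1:Add2,r2:3,r3:Mul1,r4:3,r5:1
c5: issue SUB r0<-Add3 | r0:Add3,r1:Add2,r2:3,r3:Mul1,r4:3,r5:1
c6: CDB Add2=3; issue MUL r2<-Mul2 | r0:Add3,r1:3,r2:Mul2,r3:Mul1,r4:3,r5:1
c7: CDB Add1=-3; issue ADD r1<-Add1 | r0:Add3,r1:Add1,r2:Mul2,r3:Mul1,r4:3,r5:1
c8: CDB Mul1=12; issue SUB r4<-Add2 | r0:Add3,r1:Add1,r2:Mul2,r3:12,r4:Add2,r5:1
c9: stall | r0:Add3,r1:Add1,r2:Mul2,r3:12,r4:Add2,r5:1
c10: stall | r0:Add3,r1:Add1,r2:Mul2,r3:12,r4:Add2,r5:1
c11: CDB Add3=-9; issue SUB r2<-Add3 | r0:-9,r1:Add1,r2:Add3,r3:12,r4:Add2,r5:1
c12: CDB Mul2=9; stall | r0:-9,r1:Add1,r2:Add3,r3:12,r4:Add2,r5:1
c13: stall | r0:-9,r1:Add1,r2:Add3,r3:12,r4:Add2,r5:1
c14: CDB Add1=-8; issue ADD r1<-Add1 | r0:-9,r1:Add1,r2:Add3,r3:12,r4:Add2,r5:1
c15: CDB Add2=8 | r0:-9,r1:Add1,r2:Add3,r3:12,r4:8,r5:1

STATUS = VALUE -9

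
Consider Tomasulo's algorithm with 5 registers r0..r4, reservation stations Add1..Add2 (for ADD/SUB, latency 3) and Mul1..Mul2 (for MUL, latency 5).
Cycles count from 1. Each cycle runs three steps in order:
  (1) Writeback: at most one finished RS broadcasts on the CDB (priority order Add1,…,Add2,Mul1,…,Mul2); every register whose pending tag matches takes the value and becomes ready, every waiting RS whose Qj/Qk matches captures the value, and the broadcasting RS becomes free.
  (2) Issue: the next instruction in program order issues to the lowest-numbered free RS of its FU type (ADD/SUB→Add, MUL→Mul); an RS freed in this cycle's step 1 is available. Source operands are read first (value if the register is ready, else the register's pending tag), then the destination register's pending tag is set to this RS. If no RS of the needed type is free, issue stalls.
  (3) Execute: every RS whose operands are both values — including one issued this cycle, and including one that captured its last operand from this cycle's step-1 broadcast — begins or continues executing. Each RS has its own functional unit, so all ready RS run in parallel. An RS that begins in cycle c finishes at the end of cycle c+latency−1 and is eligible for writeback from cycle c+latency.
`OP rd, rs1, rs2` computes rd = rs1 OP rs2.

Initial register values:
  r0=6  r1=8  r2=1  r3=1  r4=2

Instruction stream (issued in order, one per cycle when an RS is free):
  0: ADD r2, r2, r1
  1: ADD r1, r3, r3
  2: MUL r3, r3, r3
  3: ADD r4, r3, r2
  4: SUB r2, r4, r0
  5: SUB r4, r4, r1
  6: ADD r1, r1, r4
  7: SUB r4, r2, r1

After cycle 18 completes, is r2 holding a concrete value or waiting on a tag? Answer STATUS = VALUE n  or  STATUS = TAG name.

STATUS = VALUE 4

c1: issue ADD r2<-Add1 | r0:6,r1:8,r2:Add1,r3:1,r4:2
c2: issue ADD r1<-Add2 | r0:6,r1:Add2,r2:Add1,r3:1,r4:2
c3: issue MUL r3<-Mul1 | r0:6,r1:Add2,r2:Add1,r3:Mul1,r4:2
c4: CDB Add1=9; issue ADD r4<-Add1 | r0:6,r1:Add2,r2:9,r3:Mul1,r4:Add1
c5: CDB Add2=2; issue SUB r2<-Add2 | r0:6,r1:2,r2:Add2,r3:Mul1,r4:Add1
c6: stall | r0:6,r1:2,r2:Add2,r3:Mul1,r4:Add1
c7: stall | r0:6,r1:2,r2:Add2,r3:Mul1,r4:Add1
c8: CDB Mul1=1; stall | r0:6,r1:2,r2:Add2,r3:1,r4:Add1
c9: stall | r0:6,r1:2,r2:Add2,r3:1,r4:Add1
c10: stall | r0:6,r1:2,r2:Add2,r3:1,r4:Add1
c11: CDB Add1=10; issue SUB r4<-Add1 | r0:6,r1:2,r2:Add2,r3:1,r4:Add1
c12: stall | r0:6,r1:2,r2:Add2,r3:1,r4:Add1
c13: stall | r0:6,r1:2,r2:Add2,r3:1,r4:Add1
c14: CDB Add1=8; issue ADD r1<-Add1 | r0:6,r1:Add1,r2:Add2,r3:1,r4:8
c15: CDB Add2=4; issue SUB r4<-Add2 | r0:6,r1:Add1,r2:4,r3:1,r4:Add2
c16: - | r0:6,r1:Add1,r2:4,r3:1,r4:Add2
c17: CDB Add1=10 | r0:6,r1:10,r2:4,r3:1,r4:Add2
c18: - | r0:6,r1:10,r2:4,r3:1,r4:Add2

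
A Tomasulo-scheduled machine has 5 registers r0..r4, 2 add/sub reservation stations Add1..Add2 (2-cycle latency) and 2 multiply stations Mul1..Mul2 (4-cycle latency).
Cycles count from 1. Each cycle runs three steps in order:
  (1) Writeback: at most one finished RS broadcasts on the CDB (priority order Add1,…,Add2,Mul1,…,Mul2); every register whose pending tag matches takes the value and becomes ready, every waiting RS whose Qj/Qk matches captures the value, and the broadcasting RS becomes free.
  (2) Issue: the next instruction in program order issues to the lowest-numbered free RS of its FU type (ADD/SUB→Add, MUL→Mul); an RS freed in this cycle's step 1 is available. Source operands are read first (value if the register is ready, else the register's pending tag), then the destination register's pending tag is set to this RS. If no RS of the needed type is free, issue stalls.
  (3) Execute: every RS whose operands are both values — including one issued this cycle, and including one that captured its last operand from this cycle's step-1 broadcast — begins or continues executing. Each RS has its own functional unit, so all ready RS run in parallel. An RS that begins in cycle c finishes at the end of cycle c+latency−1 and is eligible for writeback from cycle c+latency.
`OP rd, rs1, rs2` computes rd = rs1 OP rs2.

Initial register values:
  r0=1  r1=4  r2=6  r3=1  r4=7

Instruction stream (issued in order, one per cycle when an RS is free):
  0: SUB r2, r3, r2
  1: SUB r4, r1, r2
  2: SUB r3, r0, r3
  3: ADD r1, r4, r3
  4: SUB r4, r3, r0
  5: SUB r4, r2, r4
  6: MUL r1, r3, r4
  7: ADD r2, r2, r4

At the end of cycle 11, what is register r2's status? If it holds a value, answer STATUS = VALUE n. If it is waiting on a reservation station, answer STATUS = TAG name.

cycle 1: issue SUB r2<-Add1 // r0:1,r1:4,r2:Add1,r3:1,r4:7
cycle 2: issue SUB r4<-Add2 // r0:1,r1:4,r2:Add1,r3:1,r4:Add2
cycle 3: CDB Add1=-5; issue SUB r3<-Add1 // r0:1,r1:4,r2:-5,r3:Add1,r4:Add2
cycle 4: stall // r0:1,r1:4,r2:-5,r3:Add1,r4:Add2
cycle 5: CDB Add1=0; issue ADD r1<-Add1 // r0:1,r1:Add1,r2:-5,r3:0,r4:Add2
cycle 6: CDB Add2=9; issue SUB r4<-Add2 // r0:1,r1:Add1,r2:-5,r3:0,r4:Add2
cycle 7: stall // r0:1,r1:Add1,r2:-5,r3:0,r4:Add2
cycle 8: CDB Add1=9; issue SUB r4<-Add1 // r0:1,r1:9,r2:-5,r3:0,r4:Add1
cycle 9: CDB Add2=-1; issue MUL r1<-Mul1 // r0:1,r1:Mul1,r2:-5,r3:0,r4:Add1
cycle 10: issue ADD r2<-Add2 // r0:1,r1:Mul1,r2:Add2,r3:0,r4:Add1
cycle 11: CDB Add1=-4 // r0:1,r1:Mul1,r2:Add2,r3:0,r4:-4

STATUS = TAG Add2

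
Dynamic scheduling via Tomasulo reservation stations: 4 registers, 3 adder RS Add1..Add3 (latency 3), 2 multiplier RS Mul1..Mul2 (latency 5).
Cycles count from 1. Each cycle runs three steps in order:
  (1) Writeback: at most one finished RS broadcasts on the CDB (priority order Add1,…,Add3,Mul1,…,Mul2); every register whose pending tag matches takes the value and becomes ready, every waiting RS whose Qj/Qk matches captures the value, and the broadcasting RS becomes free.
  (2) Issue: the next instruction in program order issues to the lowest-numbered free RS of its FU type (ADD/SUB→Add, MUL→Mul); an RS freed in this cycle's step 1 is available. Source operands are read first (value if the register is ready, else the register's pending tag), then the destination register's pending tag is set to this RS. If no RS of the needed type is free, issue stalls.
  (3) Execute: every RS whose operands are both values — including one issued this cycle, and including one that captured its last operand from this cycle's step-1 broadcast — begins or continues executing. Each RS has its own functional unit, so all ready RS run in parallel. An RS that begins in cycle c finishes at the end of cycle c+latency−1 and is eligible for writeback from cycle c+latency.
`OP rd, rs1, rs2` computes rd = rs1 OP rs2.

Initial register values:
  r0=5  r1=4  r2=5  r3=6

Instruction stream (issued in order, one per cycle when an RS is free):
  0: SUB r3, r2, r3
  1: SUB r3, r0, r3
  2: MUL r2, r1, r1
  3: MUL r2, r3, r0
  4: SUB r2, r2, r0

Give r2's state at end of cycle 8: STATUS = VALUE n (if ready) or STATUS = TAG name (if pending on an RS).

  c1: issue SUB r3<-Add1  regs: r0:5,r1:4,r2:5,r3:Add1
  c2: issue SUB r3<-Add2  regs: r0:5,r1:4,r2:5,r3:Add2
  c3: issue MUL r2<-Mul1  regs: r0:5,r1:4,r2:Mul1,r3:Add2
  c4: CDB Add1=-1; issue MUL r2<-Mul2  regs: r0:5,r1:4,r2:Mul2,r3:Add2
  c5: issue SUB r2<-Add1  regs: r0:5,r1:4,r2:Add1,r3:Add2
  c6: -  regs: r0:5,r1:4,r2:Add1,r3:Add2
  c7: CDB Add2=6  regs: r0:5,r1:4,r2:Add1,r3:6
  c8: CDB Mul1=16  regs: r0:5,r1:4,r2:Add1,r3:6

STATUS = TAG Add1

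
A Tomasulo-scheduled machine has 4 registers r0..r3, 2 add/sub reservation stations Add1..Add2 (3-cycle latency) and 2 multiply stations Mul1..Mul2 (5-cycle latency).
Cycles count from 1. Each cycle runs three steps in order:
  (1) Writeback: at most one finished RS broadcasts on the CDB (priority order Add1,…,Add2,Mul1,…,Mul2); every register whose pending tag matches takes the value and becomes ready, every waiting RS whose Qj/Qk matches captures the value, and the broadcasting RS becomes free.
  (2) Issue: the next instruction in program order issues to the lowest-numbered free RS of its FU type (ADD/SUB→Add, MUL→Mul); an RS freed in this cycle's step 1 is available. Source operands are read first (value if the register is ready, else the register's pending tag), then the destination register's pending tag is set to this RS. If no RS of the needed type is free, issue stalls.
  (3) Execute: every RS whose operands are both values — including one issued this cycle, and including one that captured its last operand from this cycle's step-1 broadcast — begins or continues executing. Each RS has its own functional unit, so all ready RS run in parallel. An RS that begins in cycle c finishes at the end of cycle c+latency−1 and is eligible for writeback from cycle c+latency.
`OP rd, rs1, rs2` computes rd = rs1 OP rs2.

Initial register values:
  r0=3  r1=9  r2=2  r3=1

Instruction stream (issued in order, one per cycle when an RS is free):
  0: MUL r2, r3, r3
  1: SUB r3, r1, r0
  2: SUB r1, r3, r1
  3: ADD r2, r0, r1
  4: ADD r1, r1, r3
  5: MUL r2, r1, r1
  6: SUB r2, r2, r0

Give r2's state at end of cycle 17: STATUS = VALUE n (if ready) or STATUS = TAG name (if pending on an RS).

STATUS = TAG Add1

  c1: issue MUL r2<-Mul1  regs: r0:3,r1:9,r2:Mul1,r3:1
  c2: issue SUB r3<-Add1  regs: r0:3,r1:9,r2:Mul1,r3:Add1
  c3: issue SUB r1<-Add2  regs: r0:3,r1:Add2,r2:Mul1,r3:Add1
  c4: stall  regs: r0:3,r1:Add2,r2:Mul1,r3:Add1
  c5: CDB Add1=6; issue ADD r2<-Add1  regs: r0:3,r1:Add2,r2:Add1,r3:6
  c6: CDB Mul1=1; stall  regs: r0:3,r1:Add2,r2:Add1,r3:6
  c7: stall  regs: r0:3,r1:Add2,r2:Add1,r3:6
  c8: CDB Add2=-3; issue ADD r1<-Add2  regs: r0:3,r1:Add2,r2:Add1,r3:6
  c9: issue MUL r2<-Mul1  regs: r0:3,r1:Add2,r2:Mul1,r3:6
  c10: stall  regs: r0:3,r1:Add2,r2:Mul1,r3:6
  c11: CDB Add1=0; issue SUB r2<-Add1  regs: r0:3,r1:Add2,r2:Add1,r3:6
  c12: CDB Add2=3  regs: r0:3,r1:3,r2:Add1,r3:6
  c13: -  regs: r0:3,r1:3,r2:Add1,r3:6
  c14: -  regs: r0:3,r1:3,r2:Add1,r3:6
  c15: -  regs: r0:3,r1:3,r2:Add1,r3:6
  c16: -  regs: r0:3,r1:3,r2:Add1,r3:6
  c17: CDB Mul1=9  regs: r0:3,r1:3,r2:Add1,r3:6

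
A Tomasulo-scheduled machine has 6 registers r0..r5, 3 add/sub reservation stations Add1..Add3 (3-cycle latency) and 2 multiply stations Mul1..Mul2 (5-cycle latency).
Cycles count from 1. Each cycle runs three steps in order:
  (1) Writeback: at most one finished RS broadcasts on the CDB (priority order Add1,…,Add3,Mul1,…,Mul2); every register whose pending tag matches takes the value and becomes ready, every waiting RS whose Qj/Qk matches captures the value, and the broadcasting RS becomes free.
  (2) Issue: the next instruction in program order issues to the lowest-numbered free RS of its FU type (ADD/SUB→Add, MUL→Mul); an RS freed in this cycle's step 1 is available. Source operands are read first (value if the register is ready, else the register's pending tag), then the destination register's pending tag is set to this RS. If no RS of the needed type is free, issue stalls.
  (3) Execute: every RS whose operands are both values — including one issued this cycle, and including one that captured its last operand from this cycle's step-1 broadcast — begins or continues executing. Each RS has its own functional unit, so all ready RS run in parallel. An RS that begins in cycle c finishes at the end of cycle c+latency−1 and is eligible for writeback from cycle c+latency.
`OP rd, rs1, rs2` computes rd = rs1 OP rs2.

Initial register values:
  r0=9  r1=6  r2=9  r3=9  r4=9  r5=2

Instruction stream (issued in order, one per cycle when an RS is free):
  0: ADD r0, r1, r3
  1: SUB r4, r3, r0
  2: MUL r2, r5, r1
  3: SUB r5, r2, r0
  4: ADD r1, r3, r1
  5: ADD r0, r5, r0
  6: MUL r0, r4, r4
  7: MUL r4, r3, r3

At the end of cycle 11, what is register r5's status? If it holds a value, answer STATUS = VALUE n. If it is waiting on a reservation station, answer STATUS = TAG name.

c1: issue ADD r0<-Add1 | r0:Add1,r1:6,r2:9,r3:9,r4:9,r5:2
c2: issue SUB r4<-Add2 | r0:Add1,r1:6,r2:9,r3:9,r4:Add2,r5:2
c3: issue MUL r2<-Mul1 | r0:Add1,r1:6,r2:Mul1,r3:9,r4:Add2,r5:2
c4: CDB Add1=15; issue SUB r5<-Add1 | r0:15,r1:6,r2:Mul1,r3:9,r4:Add2,r5:Add1
c5: issue ADD r1<-Add3 | r0:15,r1:Add3,r2:Mul1,r3:9,r4:Add2,r5:Add1
c6: stall | r0:15,r1:Add3,r2:Mul1,r3:9,r4:Add2,r5:Add1
c7: CDB Add2=-6; issue ADD r0<-Add2 | r0:Add2,r1:Add3,r2:Mul1,r3:9,r4:-6,r5:Add1
c8: CDB Add3=15; issue MUL r0<-Mul2 | r0:Mul2,r1:15,r2:Mul1,r3:9,r4:-6,r5:Add1
c9: CDB Mul1=12; issue MUL r4<-Mul1 | r0:Mul2,r1:15,r2:12,r3:9,r4:Mul1,r5:Add1
c10: - | r0:Mul2,r1:15,r2:12,r3:9,r4:Mul1,r5:Add1
c11: - | r0:Mul2,r1:15,r2:12,r3:9,r4:Mul1,r5:Add1

STATUS = TAG Add1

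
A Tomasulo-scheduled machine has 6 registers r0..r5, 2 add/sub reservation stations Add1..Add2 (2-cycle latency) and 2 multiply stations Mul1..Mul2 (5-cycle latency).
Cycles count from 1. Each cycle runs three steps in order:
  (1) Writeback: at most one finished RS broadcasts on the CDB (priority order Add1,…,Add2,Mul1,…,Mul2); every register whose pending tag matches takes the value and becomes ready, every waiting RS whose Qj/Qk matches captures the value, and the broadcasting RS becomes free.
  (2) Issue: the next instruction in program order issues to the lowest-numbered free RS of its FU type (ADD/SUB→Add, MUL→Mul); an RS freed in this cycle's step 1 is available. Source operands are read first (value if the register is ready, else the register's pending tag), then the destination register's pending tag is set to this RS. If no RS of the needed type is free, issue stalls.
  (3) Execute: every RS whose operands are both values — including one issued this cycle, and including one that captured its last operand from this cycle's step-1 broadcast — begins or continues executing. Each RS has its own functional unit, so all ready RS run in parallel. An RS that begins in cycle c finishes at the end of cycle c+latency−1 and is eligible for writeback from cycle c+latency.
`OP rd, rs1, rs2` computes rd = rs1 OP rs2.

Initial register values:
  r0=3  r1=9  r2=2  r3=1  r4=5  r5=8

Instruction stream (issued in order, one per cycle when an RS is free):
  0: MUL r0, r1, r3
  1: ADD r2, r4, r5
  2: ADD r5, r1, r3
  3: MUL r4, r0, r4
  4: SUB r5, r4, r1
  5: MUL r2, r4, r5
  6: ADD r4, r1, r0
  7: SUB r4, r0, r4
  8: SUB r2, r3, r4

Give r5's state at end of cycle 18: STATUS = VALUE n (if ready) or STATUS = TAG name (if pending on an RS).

cycle 1: issue MUL r0<-Mul1 // r0:Mul1,r1:9,r2:2,r3:1,r4:5,r5:8
cycle 2: issue ADD r2<-Add1 // r0:Mul1,r1:9,r2:Add1,r3:1,r4:5,r5:8
cycle 3: issue ADD r5<-Add2 // r0:Mul1,r1:9,r2:Add1,r3:1,r4:5,r5:Add2
cycle 4: CDB Add1=13; issue MUL r4<-Mul2 // r0:Mul1,r1:9,r2:13,r3:1,r4:Mul2,r5:Add2
cycle 5: CDB Add2=10; issue SUB r5<-Add1 // r0:Mul1,r1:9,r2:13,r3:1,r4:Mul2,r5:Add1
cycle 6: CDB Mul1=9; issue MUL r2<-Mul1 // r0:9,r1:9,r2:Mul1,r3:1,r4:Mul2,r5:Add1
cycle 7: issue ADD r4<-Add2 // r0:9,r1:9,r2:Mul1,r3:1,r4:Add2,r5:Add1
cycle 8: stall // r0:9,r1:9,r2:Mul1,r3:1,r4:Add2,r5:Add1
cycle 9: CDB Add2=18; issue SUB r4<-Add2 // r0:9,r1:9,r2:Mul1,r3:1,r4:Add2,r5:Add1
cycle 10: stall // r0:9,r1:9,r2:Mul1,r3:1,r4:Add2,r5:Add1
cycle 11: CDB Add2=-9; issue SUB r2<-Add2 // r0:9,r1:9,r2:Add2,r3:1,r4:-9,r5:Add1
cycle 12: CDB Mul2=45 // r0:9,r1:9,r2:Add2,r3:1,r4:-9,r5:Add1
cycle 13: CDB Add2=10 // r0:9,r1:9,r2:10,r3:1,r4:-9,r5:Add1
cycle 14: CDB Add1=36 // r0:9,r1:9,r2:10,r3:1,r4:-9,r5:36
cycle 15: - // r0:9,r1:9,r2:10,r3:1,r4:-9,r5:36
cycle 16: - // r0:9,r1:9,r2:10,r3:1,r4:-9,r5:36
cycle 17: - // r0:9,r1:9,r2:10,r3:1,r4:-9,r5:36
cycle 18: - // r0:9,r1:9,r2:10,r3:1,r4:-9,r5:36

STATUS = VALUE 36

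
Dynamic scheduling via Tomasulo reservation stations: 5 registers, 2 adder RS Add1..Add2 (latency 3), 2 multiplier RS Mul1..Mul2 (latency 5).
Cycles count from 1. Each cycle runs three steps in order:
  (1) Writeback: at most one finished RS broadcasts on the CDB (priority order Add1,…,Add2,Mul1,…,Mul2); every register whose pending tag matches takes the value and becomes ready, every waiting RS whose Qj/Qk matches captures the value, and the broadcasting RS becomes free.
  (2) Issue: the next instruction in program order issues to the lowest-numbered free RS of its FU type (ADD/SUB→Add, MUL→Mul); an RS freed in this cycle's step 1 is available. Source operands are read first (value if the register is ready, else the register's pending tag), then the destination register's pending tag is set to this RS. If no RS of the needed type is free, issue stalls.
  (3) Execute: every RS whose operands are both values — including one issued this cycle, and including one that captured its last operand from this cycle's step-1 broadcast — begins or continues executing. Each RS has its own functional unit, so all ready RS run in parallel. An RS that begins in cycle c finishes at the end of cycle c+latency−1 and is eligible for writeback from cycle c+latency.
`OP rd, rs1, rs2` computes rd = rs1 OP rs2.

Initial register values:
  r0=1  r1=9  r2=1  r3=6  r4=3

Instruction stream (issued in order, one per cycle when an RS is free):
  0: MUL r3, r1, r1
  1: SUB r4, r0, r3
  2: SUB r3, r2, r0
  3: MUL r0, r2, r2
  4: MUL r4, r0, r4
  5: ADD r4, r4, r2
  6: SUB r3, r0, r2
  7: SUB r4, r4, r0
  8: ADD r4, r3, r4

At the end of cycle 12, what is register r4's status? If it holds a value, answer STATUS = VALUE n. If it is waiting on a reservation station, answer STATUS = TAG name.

  c1: issue MUL r3<-Mul1  regs: r0:1,r1:9,r2:1,r3:Mul1,r4:3
  c2: issue SUB r4<-Add1  regs: r0:1,r1:9,r2:1,r3:Mul1,r4:Add1
  c3: issue SUB r3<-Add2  regs: r0:1,r1:9,r2:1,r3:Add2,r4:Add1
  c4: issue MUL r0<-Mul2  regs: r0:Mul2,r1:9,r2:1,r3:Add2,r4:Add1
  c5: stall  regs: r0:Mul2,r1:9,r2:1,r3:Add2,r4:Add1
  c6: CDB Add2=0; stall  regs: r0:Mul2,r1:9,r2:1,r3:0,r4:Add1
  c7: CDB Mul1=81; issue MUL r4<-Mul1  regs: r0:Mul2,r1:9,r2:1,r3:0,r4:Mul1
  c8: issue ADD r4<-Add2  regs: r0:Mul2,r1:9,r2:1,r3:0,r4:Add2
  c9: CDB Mul2=1; stall  regs: r0:1,r1:9,r2:1,r3:0,r4:Add2
  c10: CDB Add1=-80; issue SUB r3<-Add1  regs: r0:1,r1:9,r2:1,r3:Add1,r4:Add2
  c11: stall  regs: r0:1,r1:9,r2:1,r3:Add1,r4:Add2
  c12: stall  regs: r0:1,r1:9,r2:1,r3:Add1,r4:Add2

STATUS = TAG Add2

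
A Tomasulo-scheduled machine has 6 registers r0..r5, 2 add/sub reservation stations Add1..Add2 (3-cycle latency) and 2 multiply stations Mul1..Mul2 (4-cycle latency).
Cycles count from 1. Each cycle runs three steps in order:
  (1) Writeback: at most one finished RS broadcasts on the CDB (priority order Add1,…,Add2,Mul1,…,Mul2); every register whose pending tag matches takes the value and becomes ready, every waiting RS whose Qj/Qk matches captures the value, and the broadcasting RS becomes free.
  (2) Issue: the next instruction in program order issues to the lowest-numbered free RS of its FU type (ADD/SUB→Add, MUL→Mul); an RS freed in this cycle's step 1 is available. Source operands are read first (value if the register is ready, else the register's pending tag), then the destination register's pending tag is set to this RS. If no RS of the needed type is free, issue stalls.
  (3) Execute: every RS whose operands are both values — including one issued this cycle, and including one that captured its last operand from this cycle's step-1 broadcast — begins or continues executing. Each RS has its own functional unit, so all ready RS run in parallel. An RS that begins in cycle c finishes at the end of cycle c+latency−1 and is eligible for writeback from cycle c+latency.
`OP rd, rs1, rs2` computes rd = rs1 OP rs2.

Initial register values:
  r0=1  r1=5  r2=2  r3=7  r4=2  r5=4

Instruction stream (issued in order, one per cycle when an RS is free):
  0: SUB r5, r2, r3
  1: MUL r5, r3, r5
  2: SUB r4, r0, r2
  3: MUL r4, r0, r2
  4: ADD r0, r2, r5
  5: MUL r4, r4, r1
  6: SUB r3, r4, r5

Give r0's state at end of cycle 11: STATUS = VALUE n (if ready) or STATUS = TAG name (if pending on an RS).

STATUS = VALUE -33

cycle 1: issue SUB r5<-Add1 // r0:1,r1:5,r2:2,r3:7,r4:2,r5:Add1
cycle 2: issue MUL r5<-Mul1 // r0:1,r1:5,r2:2,r3:7,r4:2,r5:Mul1
cycle 3: issue SUB r4<-Add2 // r0:1,r1:5,r2:2,r3:7,r4:Add2,r5:Mul1
cycle 4: CDB Add1=-5; issue MUL r4<-Mul2 // r0:1,r1:5,r2:2,r3:7,r4:Mul2,r5:Mul1
cycle 5: issue ADD r0<-Add1 // r0:Add1,r1:5,r2:2,r3:7,r4:Mul2,r5:Mul1
cycle 6: CDB Add2=-1; stall // r0:Add1,r1:5,r2:2,r3:7,r4:Mul2,r5:Mul1
cycle 7: stall // r0:Add1,r1:5,r2:2,r3:7,r4:Mul2,r5:Mul1
cycle 8: CDB Mul1=-35; issue MUL r4<-Mul1 // r0:Add1,r1:5,r2:2,r3:7,r4:Mul1,r5:-35
cycle 9: CDB Mul2=2; issue SUB r3<-Add2 // r0:Add1,r1:5,r2:2,r3:Add2,r4:Mul1,r5:-35
cycle 10: - // r0:Add1,r1:5,r2:2,r3:Add2,r4:Mul1,r5:-35
cycle 11: CDB Add1=-33 // r0:-33,r1:5,r2:2,r3:Add2,r4:Mul1,r5:-35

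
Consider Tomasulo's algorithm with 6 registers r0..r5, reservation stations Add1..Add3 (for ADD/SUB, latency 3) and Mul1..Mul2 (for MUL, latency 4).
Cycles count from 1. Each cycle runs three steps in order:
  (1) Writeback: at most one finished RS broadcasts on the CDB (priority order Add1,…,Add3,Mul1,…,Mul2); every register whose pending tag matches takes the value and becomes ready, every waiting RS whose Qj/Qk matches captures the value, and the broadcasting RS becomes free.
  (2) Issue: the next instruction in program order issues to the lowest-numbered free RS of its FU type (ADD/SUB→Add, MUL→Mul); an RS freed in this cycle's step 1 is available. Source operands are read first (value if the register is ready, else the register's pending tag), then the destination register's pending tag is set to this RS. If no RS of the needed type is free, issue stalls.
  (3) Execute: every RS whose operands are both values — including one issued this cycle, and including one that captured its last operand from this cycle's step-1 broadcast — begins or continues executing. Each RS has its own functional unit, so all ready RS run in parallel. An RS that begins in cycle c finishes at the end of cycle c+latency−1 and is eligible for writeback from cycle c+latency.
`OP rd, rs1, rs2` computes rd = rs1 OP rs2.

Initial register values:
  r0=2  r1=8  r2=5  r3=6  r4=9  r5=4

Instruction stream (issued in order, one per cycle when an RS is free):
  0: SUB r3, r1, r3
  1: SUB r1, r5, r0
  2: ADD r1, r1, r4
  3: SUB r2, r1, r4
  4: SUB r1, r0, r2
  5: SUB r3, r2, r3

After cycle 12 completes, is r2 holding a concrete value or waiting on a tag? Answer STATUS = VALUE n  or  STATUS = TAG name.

STATUS = VALUE 2

cycle 1: issue SUB r3<-Add1 // r0:2,r1:8,r2:5,r3:Add1,r4:9,r5:4
cycle 2: issue SUB r1<-Add2 // r0:2,r1:Add2,r2:5,r3:Add1,r4:9,r5:4
cycle 3: issue ADD r1<-Add3 // r0:2,r1:Add3,r2:5,r3:Add1,r4:9,r5:4
cycle 4: CDB Add1=2; issue SUB r2<-Add1 // r0:2,r1:Add3,r2:Add1,r3:2,r4:9,r5:4
cycle 5: CDB Add2=2; issue SUB r1<-Add2 // r0:2,r1:Add2,r2:Add1,r3:2,r4:9,r5:4
cycle 6: stall // r0:2,r1:Add2,r2:Add1,r3:2,r4:9,r5:4
cycle 7: stall // r0:2,r1:Add2,r2:Add1,r3:2,r4:9,r5:4
cycle 8: CDB Add3=11; issue SUB r3<-Add3 // r0:2,r1:Add2,r2:Add1,r3:Add3,r4:9,r5:4
cycle 9: - // r0:2,r1:Add2,r2:Add1,r3:Add3,r4:9,r5:4
cycle 10: - // r0:2,r1:Add2,r2:Add1,r3:Add3,r4:9,r5:4
cycle 11: CDB Add1=2 // r0:2,r1:Add2,r2:2,r3:Add3,r4:9,r5:4
cycle 12: - // r0:2,r1:Add2,r2:2,r3:Add3,r4:9,r5:4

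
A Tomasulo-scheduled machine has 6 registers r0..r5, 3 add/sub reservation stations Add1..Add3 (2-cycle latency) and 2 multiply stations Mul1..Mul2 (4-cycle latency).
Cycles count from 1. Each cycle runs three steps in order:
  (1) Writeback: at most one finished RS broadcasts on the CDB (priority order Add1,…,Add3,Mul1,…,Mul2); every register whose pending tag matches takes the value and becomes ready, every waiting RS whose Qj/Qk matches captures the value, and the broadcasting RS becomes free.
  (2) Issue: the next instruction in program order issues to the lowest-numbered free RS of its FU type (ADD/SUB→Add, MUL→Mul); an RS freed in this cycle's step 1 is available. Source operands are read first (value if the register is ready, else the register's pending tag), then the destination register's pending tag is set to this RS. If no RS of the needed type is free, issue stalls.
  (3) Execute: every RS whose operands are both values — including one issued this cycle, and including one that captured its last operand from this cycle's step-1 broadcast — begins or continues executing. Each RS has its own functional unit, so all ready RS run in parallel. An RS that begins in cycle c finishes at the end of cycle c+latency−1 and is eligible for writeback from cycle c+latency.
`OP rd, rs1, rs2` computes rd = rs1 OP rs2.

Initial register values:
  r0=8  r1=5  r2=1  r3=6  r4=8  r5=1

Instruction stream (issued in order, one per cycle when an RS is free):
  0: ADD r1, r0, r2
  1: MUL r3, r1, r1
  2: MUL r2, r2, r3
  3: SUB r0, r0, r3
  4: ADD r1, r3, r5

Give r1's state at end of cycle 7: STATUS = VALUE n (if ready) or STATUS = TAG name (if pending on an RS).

STATUS = TAG Add2

  c1: issue ADD r1<-Add1  regs: r0:8,r1:Add1,r2:1,r3:6,r4:8,r5:1
  c2: issue MUL r3<-Mul1  regs: r0:8,r1:Add1,r2:1,r3:Mul1,r4:8,r5:1
  c3: CDB Add1=9; issue MUL r2<-Mul2  regs: r0:8,r1:9,r2:Mul2,r3:Mul1,r4:8,r5:1
  c4: issue SUB r0<-Add1  regs: r0:Add1,r1:9,r2:Mul2,r3:Mul1,r4:8,r5:1
  c5: issue ADD r1<-Add2  regs: r0:Add1,r1:Add2,r2:Mul2,r3:Mul1,r4:8,r5:1
  c6: -  regs: r0:Add1,r1:Add2,r2:Mul2,r3:Mul1,r4:8,r5:1
  c7: CDB Mul1=81  regs: r0:Add1,r1:Add2,r2:Mul2,r3:81,r4:8,r5:1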